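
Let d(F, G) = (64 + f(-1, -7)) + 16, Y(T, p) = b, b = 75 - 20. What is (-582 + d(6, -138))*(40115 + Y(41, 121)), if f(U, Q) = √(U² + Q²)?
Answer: -20165340 + 200850*√2 ≈ -1.9881e+7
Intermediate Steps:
b = 55
Y(T, p) = 55
f(U, Q) = √(Q² + U²)
d(F, G) = 80 + 5*√2 (d(F, G) = (64 + √((-7)² + (-1)²)) + 16 = (64 + √(49 + 1)) + 16 = (64 + √50) + 16 = (64 + 5*√2) + 16 = 80 + 5*√2)
(-582 + d(6, -138))*(40115 + Y(41, 121)) = (-582 + (80 + 5*√2))*(40115 + 55) = (-502 + 5*√2)*40170 = -20165340 + 200850*√2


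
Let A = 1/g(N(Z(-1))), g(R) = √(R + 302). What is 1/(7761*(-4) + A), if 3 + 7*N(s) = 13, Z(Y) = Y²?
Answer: -65937456/2046962384057 - 6*√413/2046962384057 ≈ -3.2212e-5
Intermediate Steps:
N(s) = 10/7 (N(s) = -3/7 + (⅐)*13 = -3/7 + 13/7 = 10/7)
g(R) = √(302 + R)
A = √413/354 (A = 1/(√(302 + 10/7)) = 1/(√(2124/7)) = 1/(6*√413/7) = √413/354 ≈ 0.057408)
1/(7761*(-4) + A) = 1/(7761*(-4) + √413/354) = 1/(-31044 + √413/354)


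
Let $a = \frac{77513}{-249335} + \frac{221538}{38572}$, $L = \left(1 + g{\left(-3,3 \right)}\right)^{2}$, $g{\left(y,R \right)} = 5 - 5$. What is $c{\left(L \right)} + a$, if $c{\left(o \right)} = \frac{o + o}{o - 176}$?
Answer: $\frac{912405081471}{168303618350} \approx 5.4212$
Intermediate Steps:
$g{\left(y,R \right)} = 0$
$L = 1$ ($L = \left(1 + 0\right)^{2} = 1^{2} = 1$)
$c{\left(o \right)} = \frac{2 o}{-176 + o}$
$a = \frac{26123672897}{4808674810}$ ($a = 77513 \left(- \frac{1}{249335}\right) + 221538 \cdot \frac{1}{38572} = - \frac{77513}{249335} + \frac{110769}{19286} = \frac{26123672897}{4808674810} \approx 5.4326$)
$c{\left(L \right)} + a = 2 \cdot 1 \frac{1}{-176 + 1} + \frac{26123672897}{4808674810} = 2 \cdot 1 \frac{1}{-175} + \frac{26123672897}{4808674810} = 2 \cdot 1 \left(- \frac{1}{175}\right) + \frac{26123672897}{4808674810} = - \frac{2}{175} + \frac{26123672897}{4808674810} = \frac{912405081471}{168303618350}$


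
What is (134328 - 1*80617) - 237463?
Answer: -183752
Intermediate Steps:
(134328 - 1*80617) - 237463 = (134328 - 80617) - 237463 = 53711 - 237463 = -183752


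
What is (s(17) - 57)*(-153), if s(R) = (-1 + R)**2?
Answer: -30447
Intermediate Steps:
(s(17) - 57)*(-153) = ((-1 + 17)**2 - 57)*(-153) = (16**2 - 57)*(-153) = (256 - 57)*(-153) = 199*(-153) = -30447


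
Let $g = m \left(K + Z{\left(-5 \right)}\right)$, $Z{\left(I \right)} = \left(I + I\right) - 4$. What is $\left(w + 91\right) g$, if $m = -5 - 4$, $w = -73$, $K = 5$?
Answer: $1458$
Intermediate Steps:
$m = -9$ ($m = -5 - 4 = -9$)
$Z{\left(I \right)} = -4 + 2 I$ ($Z{\left(I \right)} = 2 I - 4 = -4 + 2 I$)
$g = 81$ ($g = - 9 \left(5 + \left(-4 + 2 \left(-5\right)\right)\right) = - 9 \left(5 - 14\right) = \left(-9\right) \left(-9\right) = 81$)
$\left(w + 91\right) g = \left(-73 + 91\right) 81 = 18 \cdot 81 = 1458$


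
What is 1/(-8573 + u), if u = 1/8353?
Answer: -8353/71610268 ≈ -0.00011665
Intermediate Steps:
u = 1/8353 ≈ 0.00011972
1/(-8573 + u) = 1/(-8573 + 1/8353) = 1/(-71610268/8353) = -8353/71610268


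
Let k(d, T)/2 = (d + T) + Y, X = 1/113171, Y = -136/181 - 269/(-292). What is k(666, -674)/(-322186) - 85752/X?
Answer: -82626148080227033873/8514087236 ≈ -9.7046e+9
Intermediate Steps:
Y = 8977/52852 (Y = -136*1/181 - 269*(-1/292) = -136/181 + 269/292 = 8977/52852 ≈ 0.16985)
X = 1/113171 ≈ 8.8362e-6
k(d, T) = 8977/26426 + 2*T + 2*d (k(d, T) = 2*((d + T) + 8977/52852) = 2*((T + d) + 8977/52852) = 2*(8977/52852 + T + d) = 8977/26426 + 2*T + 2*d)
k(666, -674)/(-322186) - 85752/X = (8977/26426 + 2*(-674) + 2*666)/(-322186) - 85752/1/113171 = (8977/26426 - 1348 + 1332)*(-1/322186) - 85752*113171 = -413839/26426*(-1/322186) - 9704639592 = 413839/8514087236 - 9704639592 = -82626148080227033873/8514087236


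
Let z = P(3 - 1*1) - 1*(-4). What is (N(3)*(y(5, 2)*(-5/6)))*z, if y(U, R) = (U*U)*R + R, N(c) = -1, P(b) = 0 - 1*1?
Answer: 130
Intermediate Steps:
P(b) = -1 (P(b) = 0 - 1 = -1)
y(U, R) = R + R*U² (y(U, R) = U²*R + R = R*U² + R = R + R*U²)
z = 3 (z = -1 - 1*(-4) = -1 + 4 = 3)
(N(3)*(y(5, 2)*(-5/6)))*z = -2*(1 + 5²)*(-5/6)*3 = -2*(1 + 25)*(-5*⅙)*3 = -2*26*(-5)/6*3 = -52*(-5)/6*3 = -1*(-130/3)*3 = (130/3)*3 = 130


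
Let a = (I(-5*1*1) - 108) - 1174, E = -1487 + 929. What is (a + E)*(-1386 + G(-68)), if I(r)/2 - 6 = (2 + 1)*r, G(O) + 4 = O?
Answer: 2708964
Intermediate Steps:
G(O) = -4 + O
I(r) = 12 + 6*r (I(r) = 12 + 2*((2 + 1)*r) = 12 + 2*(3*r) = 12 + 6*r)
E = -558
a = -1300 (a = ((12 + 6*(-5*1*1)) - 108) - 1174 = ((12 + 6*(-5*1)) - 108) - 1174 = ((12 + 6*(-5)) - 108) - 1174 = ((12 - 30) - 108) - 1174 = (-18 - 108) - 1174 = -126 - 1174 = -1300)
(a + E)*(-1386 + G(-68)) = (-1300 - 558)*(-1386 + (-4 - 68)) = -1858*(-1386 - 72) = -1858*(-1458) = 2708964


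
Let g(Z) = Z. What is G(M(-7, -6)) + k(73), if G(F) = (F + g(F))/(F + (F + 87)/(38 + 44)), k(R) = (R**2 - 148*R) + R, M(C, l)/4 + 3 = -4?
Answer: -12079682/2237 ≈ -5399.9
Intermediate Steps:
M(C, l) = -28 (M(C, l) = -12 + 4*(-4) = -12 - 16 = -28)
k(R) = R**2 - 147*R
G(F) = 2*F/(87/82 + 83*F/82) (G(F) = (F + F)/(F + (F + 87)/(38 + 44)) = (2*F)/(F + (87 + F)/82) = (2*F)/(F + (87 + F)*(1/82)) = (2*F)/(F + (87/82 + F/82)) = (2*F)/(87/82 + 83*F/82) = 2*F/(87/82 + 83*F/82))
G(M(-7, -6)) + k(73) = 164*(-28)/(87 + 83*(-28)) + 73*(-147 + 73) = 164*(-28)/(87 - 2324) + 73*(-74) = 164*(-28)/(-2237) - 5402 = 164*(-28)*(-1/2237) - 5402 = 4592/2237 - 5402 = -12079682/2237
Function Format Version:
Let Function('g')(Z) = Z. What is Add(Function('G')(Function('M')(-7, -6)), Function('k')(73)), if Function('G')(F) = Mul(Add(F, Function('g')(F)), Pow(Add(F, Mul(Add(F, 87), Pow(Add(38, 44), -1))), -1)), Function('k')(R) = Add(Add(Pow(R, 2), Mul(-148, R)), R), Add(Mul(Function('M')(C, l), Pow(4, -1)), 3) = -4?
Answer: Rational(-12079682, 2237) ≈ -5399.9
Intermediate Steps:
Function('M')(C, l) = -28 (Function('M')(C, l) = Add(-12, Mul(4, -4)) = Add(-12, -16) = -28)
Function('k')(R) = Add(Pow(R, 2), Mul(-147, R))
Function('G')(F) = Mul(2, F, Pow(Add(Rational(87, 82), Mul(Rational(83, 82), F)), -1)) (Function('G')(F) = Mul(Add(F, F), Pow(Add(F, Mul(Add(F, 87), Pow(Add(38, 44), -1))), -1)) = Mul(Mul(2, F), Pow(Add(F, Mul(Add(87, F), Pow(82, -1))), -1)) = Mul(Mul(2, F), Pow(Add(F, Mul(Add(87, F), Rational(1, 82))), -1)) = Mul(Mul(2, F), Pow(Add(F, Add(Rational(87, 82), Mul(Rational(1, 82), F))), -1)) = Mul(Mul(2, F), Pow(Add(Rational(87, 82), Mul(Rational(83, 82), F)), -1)) = Mul(2, F, Pow(Add(Rational(87, 82), Mul(Rational(83, 82), F)), -1)))
Add(Function('G')(Function('M')(-7, -6)), Function('k')(73)) = Add(Mul(164, -28, Pow(Add(87, Mul(83, -28)), -1)), Mul(73, Add(-147, 73))) = Add(Mul(164, -28, Pow(Add(87, -2324), -1)), Mul(73, -74)) = Add(Mul(164, -28, Pow(-2237, -1)), -5402) = Add(Mul(164, -28, Rational(-1, 2237)), -5402) = Add(Rational(4592, 2237), -5402) = Rational(-12079682, 2237)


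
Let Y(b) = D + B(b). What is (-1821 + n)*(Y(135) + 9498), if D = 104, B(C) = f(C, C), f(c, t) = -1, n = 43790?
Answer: 402944369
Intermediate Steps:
B(C) = -1
Y(b) = 103 (Y(b) = 104 - 1 = 103)
(-1821 + n)*(Y(135) + 9498) = (-1821 + 43790)*(103 + 9498) = 41969*9601 = 402944369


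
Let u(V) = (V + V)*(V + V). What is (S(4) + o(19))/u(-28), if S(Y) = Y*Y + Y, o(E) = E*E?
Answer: 381/3136 ≈ 0.12149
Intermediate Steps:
u(V) = 4*V² (u(V) = (2*V)*(2*V) = 4*V²)
o(E) = E²
S(Y) = Y + Y² (S(Y) = Y² + Y = Y + Y²)
(S(4) + o(19))/u(-28) = (4*(1 + 4) + 19²)/((4*(-28)²)) = (4*5 + 361)/((4*784)) = (20 + 361)/3136 = 381*(1/3136) = 381/3136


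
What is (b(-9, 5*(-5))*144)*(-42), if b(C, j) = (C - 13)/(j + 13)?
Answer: -11088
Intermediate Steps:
b(C, j) = (-13 + C)/(13 + j)
(b(-9, 5*(-5))*144)*(-42) = (((-13 - 9)/(13 + 5*(-5)))*144)*(-42) = ((-22/(13 - 25))*144)*(-42) = ((-22/(-12))*144)*(-42) = (-1/12*(-22)*144)*(-42) = ((11/6)*144)*(-42) = 264*(-42) = -11088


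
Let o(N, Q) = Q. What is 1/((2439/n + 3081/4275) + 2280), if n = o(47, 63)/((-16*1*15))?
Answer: -9975/69931811 ≈ -0.00014264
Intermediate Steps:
n = -21/80 (n = 63/((-16*1*15)) = 63/((-16*15)) = 63/(-240) = 63*(-1/240) = -21/80 ≈ -0.26250)
1/((2439/n + 3081/4275) + 2280) = 1/((2439/(-21/80) + 3081/4275) + 2280) = 1/((2439*(-80/21) + 3081*(1/4275)) + 2280) = 1/((-65040/7 + 1027/1425) + 2280) = 1/(-92674811/9975 + 2280) = 1/(-69931811/9975) = -9975/69931811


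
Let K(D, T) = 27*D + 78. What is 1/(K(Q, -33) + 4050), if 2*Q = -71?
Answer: 2/6339 ≈ 0.00031551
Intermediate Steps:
Q = -71/2 (Q = (½)*(-71) = -71/2 ≈ -35.500)
K(D, T) = 78 + 27*D
1/(K(Q, -33) + 4050) = 1/((78 + 27*(-71/2)) + 4050) = 1/((78 - 1917/2) + 4050) = 1/(-1761/2 + 4050) = 1/(6339/2) = 2/6339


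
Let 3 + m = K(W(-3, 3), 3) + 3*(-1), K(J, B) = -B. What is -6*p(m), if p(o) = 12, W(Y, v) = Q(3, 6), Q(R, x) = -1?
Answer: -72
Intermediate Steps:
W(Y, v) = -1
m = -9 (m = -3 + (-1*3 + 3*(-1)) = -3 + (-3 - 3) = -3 - 6 = -9)
-6*p(m) = -6*12 = -72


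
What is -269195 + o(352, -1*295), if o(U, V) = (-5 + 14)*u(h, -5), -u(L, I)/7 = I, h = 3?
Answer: -268880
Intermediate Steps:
u(L, I) = -7*I
o(U, V) = 315 (o(U, V) = (-5 + 14)*(-7*(-5)) = 9*35 = 315)
-269195 + o(352, -1*295) = -269195 + 315 = -268880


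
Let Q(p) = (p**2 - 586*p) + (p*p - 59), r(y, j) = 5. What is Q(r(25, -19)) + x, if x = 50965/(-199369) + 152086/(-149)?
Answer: -117634705678/29705981 ≈ -3960.0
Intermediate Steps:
x = -30328827519/29705981 (x = 50965*(-1/199369) + 152086*(-1/149) = -50965/199369 - 152086/149 = -30328827519/29705981 ≈ -1021.0)
Q(p) = -59 - 586*p + 2*p**2 (Q(p) = (p**2 - 586*p) + (p**2 - 59) = (p**2 - 586*p) + (-59 + p**2) = -59 - 586*p + 2*p**2)
Q(r(25, -19)) + x = (-59 - 586*5 + 2*5**2) - 30328827519/29705981 = (-59 - 2930 + 2*25) - 30328827519/29705981 = (-59 - 2930 + 50) - 30328827519/29705981 = -2939 - 30328827519/29705981 = -117634705678/29705981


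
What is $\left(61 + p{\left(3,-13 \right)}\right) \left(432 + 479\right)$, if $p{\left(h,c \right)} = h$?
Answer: $58304$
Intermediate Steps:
$\left(61 + p{\left(3,-13 \right)}\right) \left(432 + 479\right) = \left(61 + 3\right) \left(432 + 479\right) = 64 \cdot 911 = 58304$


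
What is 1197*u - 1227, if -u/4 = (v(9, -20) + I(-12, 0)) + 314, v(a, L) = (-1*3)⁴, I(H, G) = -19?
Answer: -1801515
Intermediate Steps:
v(a, L) = 81 (v(a, L) = (-3)⁴ = 81)
u = -1504 (u = -4*((81 - 19) + 314) = -4*(62 + 314) = -4*376 = -1504)
1197*u - 1227 = 1197*(-1504) - 1227 = -1800288 - 1227 = -1801515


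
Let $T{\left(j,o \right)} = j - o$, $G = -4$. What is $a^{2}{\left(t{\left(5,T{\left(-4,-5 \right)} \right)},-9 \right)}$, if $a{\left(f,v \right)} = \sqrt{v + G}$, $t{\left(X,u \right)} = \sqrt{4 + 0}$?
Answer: $-13$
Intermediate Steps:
$t{\left(X,u \right)} = 2$ ($t{\left(X,u \right)} = \sqrt{4} = 2$)
$a{\left(f,v \right)} = \sqrt{-4 + v}$ ($a{\left(f,v \right)} = \sqrt{v - 4} = \sqrt{-4 + v}$)
$a^{2}{\left(t{\left(5,T{\left(-4,-5 \right)} \right)},-9 \right)} = \left(\sqrt{-4 - 9}\right)^{2} = \left(\sqrt{-13}\right)^{2} = \left(i \sqrt{13}\right)^{2} = -13$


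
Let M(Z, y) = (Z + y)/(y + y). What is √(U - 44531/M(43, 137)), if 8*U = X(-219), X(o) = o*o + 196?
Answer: I*√222359230/60 ≈ 248.53*I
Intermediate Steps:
X(o) = 196 + o² (X(o) = o² + 196 = 196 + o²)
U = 48157/8 (U = (196 + (-219)²)/8 = (196 + 47961)/8 = (⅛)*48157 = 48157/8 ≈ 6019.6)
M(Z, y) = (Z + y)/(2*y) (M(Z, y) = (Z + y)/((2*y)) = (Z + y)*(1/(2*y)) = (Z + y)/(2*y))
√(U - 44531/M(43, 137)) = √(48157/8 - 44531*274/(43 + 137)) = √(48157/8 - 44531/((½)*(1/137)*180)) = √(48157/8 - 44531/90/137) = √(48157/8 - 44531*137/90) = √(48157/8 - 6100747/90) = √(-22235923/360) = I*√222359230/60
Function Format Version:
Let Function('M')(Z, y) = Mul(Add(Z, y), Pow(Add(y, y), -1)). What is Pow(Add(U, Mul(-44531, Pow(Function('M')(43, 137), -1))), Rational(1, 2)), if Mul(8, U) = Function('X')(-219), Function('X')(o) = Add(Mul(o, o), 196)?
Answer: Mul(Rational(1, 60), I, Pow(222359230, Rational(1, 2))) ≈ Mul(248.53, I)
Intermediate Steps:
Function('X')(o) = Add(196, Pow(o, 2)) (Function('X')(o) = Add(Pow(o, 2), 196) = Add(196, Pow(o, 2)))
U = Rational(48157, 8) (U = Mul(Rational(1, 8), Add(196, Pow(-219, 2))) = Mul(Rational(1, 8), Add(196, 47961)) = Mul(Rational(1, 8), 48157) = Rational(48157, 8) ≈ 6019.6)
Function('M')(Z, y) = Mul(Rational(1, 2), Pow(y, -1), Add(Z, y)) (Function('M')(Z, y) = Mul(Add(Z, y), Pow(Mul(2, y), -1)) = Mul(Add(Z, y), Mul(Rational(1, 2), Pow(y, -1))) = Mul(Rational(1, 2), Pow(y, -1), Add(Z, y)))
Pow(Add(U, Mul(-44531, Pow(Function('M')(43, 137), -1))), Rational(1, 2)) = Pow(Add(Rational(48157, 8), Mul(-44531, Pow(Mul(Rational(1, 2), Pow(137, -1), Add(43, 137)), -1))), Rational(1, 2)) = Pow(Add(Rational(48157, 8), Mul(-44531, Pow(Mul(Rational(1, 2), Rational(1, 137), 180), -1))), Rational(1, 2)) = Pow(Add(Rational(48157, 8), Mul(-44531, Pow(Rational(90, 137), -1))), Rational(1, 2)) = Pow(Add(Rational(48157, 8), Mul(-44531, Rational(137, 90))), Rational(1, 2)) = Pow(Add(Rational(48157, 8), Rational(-6100747, 90)), Rational(1, 2)) = Pow(Rational(-22235923, 360), Rational(1, 2)) = Mul(Rational(1, 60), I, Pow(222359230, Rational(1, 2)))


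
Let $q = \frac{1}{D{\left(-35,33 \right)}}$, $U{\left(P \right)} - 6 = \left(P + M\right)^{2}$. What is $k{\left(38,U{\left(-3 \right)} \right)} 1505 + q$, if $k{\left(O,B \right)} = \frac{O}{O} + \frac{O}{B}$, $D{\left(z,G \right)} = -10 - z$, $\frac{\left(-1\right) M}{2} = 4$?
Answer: $\frac{6208252}{3175} \approx 1955.4$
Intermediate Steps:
$M = -8$ ($M = \left(-2\right) 4 = -8$)
$U{\left(P \right)} = 6 + \left(-8 + P\right)^{2}$ ($U{\left(P \right)} = 6 + \left(P - 8\right)^{2} = 6 + \left(-8 + P\right)^{2}$)
$k{\left(O,B \right)} = 1 + \frac{O}{B}$
$q = \frac{1}{25}$ ($q = \frac{1}{-10 - -35} = \frac{1}{-10 + 35} = \frac{1}{25} \approx 0.04$)
$k{\left(38,U{\left(-3 \right)} \right)} 1505 + q = \frac{\left(6 + \left(-8 - 3\right)^{2}\right) + 38}{6 + \left(-8 - 3\right)^{2}} \cdot 1505 + \frac{1}{25} = \frac{\left(6 + \left(-11\right)^{2}\right) + 38}{6 + \left(-11\right)^{2}} \cdot 1505 + \frac{1}{25} = \frac{\left(6 + 121\right) + 38}{6 + 121} \cdot 1505 + \frac{1}{25} = \frac{127 + 38}{127} \cdot 1505 + \frac{1}{25} = \frac{1}{127} \cdot 165 \cdot 1505 + \frac{1}{25} = \frac{165}{127} \cdot 1505 + \frac{1}{25} = \frac{248325}{127} + \frac{1}{25} = \frac{6208252}{3175}$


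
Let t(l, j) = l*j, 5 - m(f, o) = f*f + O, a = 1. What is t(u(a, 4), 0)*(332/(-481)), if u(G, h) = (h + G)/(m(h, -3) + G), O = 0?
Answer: 0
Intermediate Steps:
m(f, o) = 5 - f² (m(f, o) = 5 - (f*f + 0) = 5 - (f² + 0) = 5 - f²)
u(G, h) = (G + h)/(5 + G - h²) (u(G, h) = (h + G)/((5 - h²) + G) = (G + h)/(5 + G - h²))
t(l, j) = j*l
t(u(a, 4), 0)*(332/(-481)) = (0*((1 + 4)/(5 + 1 - 1*4²)))*(332/(-481)) = (0*(5/(5 + 1 - 1*16)))*(332*(-1/481)) = (0*(5/(5 + 1 - 16)))*(-332/481) = (0*(5/(-10)))*(-332/481) = (0*(-⅒*5))*(-332/481) = (0*(-½))*(-332/481) = 0*(-332/481) = 0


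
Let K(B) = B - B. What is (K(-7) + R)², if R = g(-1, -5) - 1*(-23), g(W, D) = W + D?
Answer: 289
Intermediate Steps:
K(B) = 0
g(W, D) = D + W
R = 17 (R = (-5 - 1) - 1*(-23) = -6 + 23 = 17)
(K(-7) + R)² = (0 + 17)² = 17² = 289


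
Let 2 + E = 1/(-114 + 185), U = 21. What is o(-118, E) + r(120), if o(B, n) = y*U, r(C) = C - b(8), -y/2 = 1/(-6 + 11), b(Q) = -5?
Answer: 583/5 ≈ 116.60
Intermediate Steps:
E = -141/71 (E = -2 + 1/(-114 + 185) = -2 + 1/71 = -141/71 ≈ -1.9859)
y = -⅖ (y = -2/(-6 + 11) = -2/5 = -2*⅕ = -⅖ ≈ -0.40000)
r(C) = 5 + C (r(C) = C - 1*(-5) = C + 5 = 5 + C)
o(B, n) = -42/5 (o(B, n) = -⅖*21 = -42/5)
o(-118, E) + r(120) = -42/5 + (5 + 120) = -42/5 + 125 = 583/5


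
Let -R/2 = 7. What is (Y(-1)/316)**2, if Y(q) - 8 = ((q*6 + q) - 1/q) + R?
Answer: 9/6241 ≈ 0.0014421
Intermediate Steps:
R = -14 (R = -2*7 = -14)
Y(q) = -6 - 1/q + 7*q (Y(q) = 8 + (((q*6 + q) - 1/q) - 14) = 8 + (((6*q + q) - 1/q) - 14) = 8 + ((7*q - 1/q) - 14) = 8 + ((-1/q + 7*q) - 14) = 8 + (-14 - 1/q + 7*q) = -6 - 1/q + 7*q)
(Y(-1)/316)**2 = ((-6 - 1/(-1) + 7*(-1))/316)**2 = ((-6 - 1*(-1) - 7)*(1/316))**2 = ((-6 + 1 - 7)*(1/316))**2 = (-12*1/316)**2 = (-3/79)**2 = 9/6241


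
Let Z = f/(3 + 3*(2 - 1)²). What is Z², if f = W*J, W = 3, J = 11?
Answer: 121/4 ≈ 30.250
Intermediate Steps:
f = 33 (f = 3*11 = 33)
Z = 11/2 (Z = 33/(3 + 3*(2 - 1)²) = 33/(3 + 3*1²) = 33/(3 + 3*1) = 33/(3 + 3) = 33/6 = 33*(⅙) = 11/2 ≈ 5.5000)
Z² = (11/2)² = 121/4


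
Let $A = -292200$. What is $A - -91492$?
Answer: $-200708$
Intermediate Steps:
$A - -91492 = -292200 - -91492 = -292200 + 91492 = -200708$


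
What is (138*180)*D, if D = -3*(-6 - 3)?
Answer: 670680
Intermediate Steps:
D = 27 (D = -3*(-9) = 27)
(138*180)*D = (138*180)*27 = 24840*27 = 670680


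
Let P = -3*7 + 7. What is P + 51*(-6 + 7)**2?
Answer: 37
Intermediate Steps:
P = -14 (P = -21 + 7 = -14)
P + 51*(-6 + 7)**2 = -14 + 51*(-6 + 7)**2 = -14 + 51*1**2 = -14 + 51*1 = -14 + 51 = 37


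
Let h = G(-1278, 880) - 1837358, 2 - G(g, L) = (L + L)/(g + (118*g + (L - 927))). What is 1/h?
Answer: -152129/279515129164 ≈ -5.4426e-7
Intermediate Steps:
G(g, L) = 2 - 2*L/(-927 + L + 119*g) (G(g, L) = 2 - (L + L)/(g + (118*g + (L - 927))) = 2 - 2*L/(g + (118*g + (-927 + L))) = 2 - 2*L/(g + (-927 + L + 118*g)) = 2 - 2*L/(-927 + L + 119*g))
h = -279515129164/152129 (h = 2*(-927 + 119*(-1278))/(-927 + 880 + 119*(-1278)) - 1837358 = 2*(-927 - 152082)/(-927 + 880 - 152082) - 1837358 = 2*(-153009)/(-152129) - 1837358 = 2*(-1/152129)*(-153009) - 1837358 = 306018/152129 - 1837358 = -279515129164/152129 ≈ -1.8374e+6)
1/h = 1/(-279515129164/152129) = -152129/279515129164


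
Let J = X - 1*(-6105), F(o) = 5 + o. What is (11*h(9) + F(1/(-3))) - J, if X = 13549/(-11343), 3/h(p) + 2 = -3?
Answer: -115428993/18905 ≈ -6105.7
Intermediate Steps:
h(p) = -⅗ (h(p) = 3/(-2 - 3) = 3/(-5) = 3*(-⅕) = -⅗)
X = -13549/11343 (X = 13549*(-1/11343) = -13549/11343 ≈ -1.1945)
J = 69235466/11343 (J = -13549/11343 - 1*(-6105) = -13549/11343 + 6105 = 69235466/11343 ≈ 6103.8)
(11*h(9) + F(1/(-3))) - J = (11*(-⅗) + (5 + 1/(-3))) - 1*69235466/11343 = (-33/5 + (5 - ⅓)) - 69235466/11343 = (-33/5 + 14/3) - 69235466/11343 = -29/15 - 69235466/11343 = -115428993/18905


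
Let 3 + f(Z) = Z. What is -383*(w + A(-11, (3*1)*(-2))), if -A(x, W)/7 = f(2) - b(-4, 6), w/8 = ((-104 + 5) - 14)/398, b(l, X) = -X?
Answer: 2840711/199 ≈ 14275.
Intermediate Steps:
f(Z) = -3 + Z
w = -452/199 (w = 8*(((-104 + 5) - 14)/398) = 8*((-99 - 14)*(1/398)) = 8*(-113*1/398) = 8*(-113/398) = -452/199 ≈ -2.2714)
A(x, W) = -35 (A(x, W) = -7*((-3 + 2) - (-1)*6) = -7*(-1 - 1*(-6)) = -7*(-1 + 6) = -7*5 = -35)
-383*(w + A(-11, (3*1)*(-2))) = -383*(-452/199 - 35) = -383*(-7417/199) = 2840711/199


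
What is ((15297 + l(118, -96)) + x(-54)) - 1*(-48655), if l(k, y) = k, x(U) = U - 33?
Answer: 63983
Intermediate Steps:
x(U) = -33 + U
((15297 + l(118, -96)) + x(-54)) - 1*(-48655) = ((15297 + 118) + (-33 - 54)) - 1*(-48655) = (15415 - 87) + 48655 = 15328 + 48655 = 63983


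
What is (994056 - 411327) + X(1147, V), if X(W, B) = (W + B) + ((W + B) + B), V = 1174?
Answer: 588545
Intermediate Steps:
X(W, B) = 2*W + 3*B (X(W, B) = (B + W) + ((B + W) + B) = (B + W) + (W + 2*B) = 2*W + 3*B)
(994056 - 411327) + X(1147, V) = (994056 - 411327) + (2*1147 + 3*1174) = 582729 + (2294 + 3522) = 582729 + 5816 = 588545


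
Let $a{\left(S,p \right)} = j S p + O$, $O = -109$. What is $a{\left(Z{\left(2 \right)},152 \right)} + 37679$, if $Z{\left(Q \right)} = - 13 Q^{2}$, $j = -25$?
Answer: $235170$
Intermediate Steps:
$a{\left(S,p \right)} = -109 - 25 S p$ ($a{\left(S,p \right)} = - 25 S p - 109 = -109 - 25 S p$)
$a{\left(Z{\left(2 \right)},152 \right)} + 37679 = \left(-109 - 25 \left(- 13 \cdot 2^{2}\right) 152\right) + 37679 = \left(-109 - 25 \left(\left(-13\right) 4\right) 152\right) + 37679 = \left(-109 - \left(-1300\right) 152\right) + 37679 = \left(-109 + 197600\right) + 37679 = 197491 + 37679 = 235170$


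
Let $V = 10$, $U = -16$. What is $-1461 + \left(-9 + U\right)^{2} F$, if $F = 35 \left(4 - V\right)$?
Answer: $-132711$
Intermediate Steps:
$F = -210$ ($F = 35 \left(4 - 10\right) = 35 \left(-6\right) = -210$)
$-1461 + \left(-9 + U\right)^{2} F = -1461 + \left(-9 - 16\right)^{2} \left(-210\right) = -1461 + \left(-25\right)^{2} \left(-210\right) = -1461 + 625 \left(-210\right) = -1461 - 131250 = -132711$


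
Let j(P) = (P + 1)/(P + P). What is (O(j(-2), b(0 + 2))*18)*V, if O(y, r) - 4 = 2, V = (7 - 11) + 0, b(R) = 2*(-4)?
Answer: -432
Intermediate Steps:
b(R) = -8
j(P) = (1 + P)/(2*P) (j(P) = (1 + P)/((2*P)) = (1 + P)*(1/(2*P)) = (1 + P)/(2*P))
V = -4 (V = -4 + 0 = -4)
O(y, r) = 6 (O(y, r) = 4 + 2 = 6)
(O(j(-2), b(0 + 2))*18)*V = (6*18)*(-4) = 108*(-4) = -432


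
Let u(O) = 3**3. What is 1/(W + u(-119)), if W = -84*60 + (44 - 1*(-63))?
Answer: -1/4906 ≈ -0.00020383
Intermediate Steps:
u(O) = 27
W = -4933 (W = -5040 + (44 + 63) = -5040 + 107 = -4933)
1/(W + u(-119)) = 1/(-4933 + 27) = 1/(-4906) = -1/4906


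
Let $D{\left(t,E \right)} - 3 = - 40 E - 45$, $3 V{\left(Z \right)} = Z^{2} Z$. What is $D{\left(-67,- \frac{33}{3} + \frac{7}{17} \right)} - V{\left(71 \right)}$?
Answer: $- \frac{6065029}{51} \approx -1.1892 \cdot 10^{5}$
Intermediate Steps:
$V{\left(Z \right)} = \frac{Z^{3}}{3}$ ($V{\left(Z \right)} = \frac{Z^{2} Z}{3} = \frac{Z^{3}}{3}$)
$D{\left(t,E \right)} = -42 - 40 E$ ($D{\left(t,E \right)} = 3 - \left(45 + 40 E\right) = -42 - 40 E$)
$D{\left(-67,- \frac{33}{3} + \frac{7}{17} \right)} - V{\left(71 \right)} = \left(-42 - 40 \left(- \frac{33}{3} + \frac{7}{17}\right)\right) - \frac{71^{3}}{3} = \left(-42 - 40 \left(\left(-33\right) \frac{1}{3} + 7 \cdot \frac{1}{17}\right)\right) - \frac{1}{3} \cdot 357911 = \left(-42 - 40 \left(-11 + \frac{7}{17}\right)\right) - \frac{357911}{3} = \left(-42 - - \frac{7200}{17}\right) - \frac{357911}{3} = \left(-42 + \frac{7200}{17}\right) - \frac{357911}{3} = \frac{6486}{17} - \frac{357911}{3} = - \frac{6065029}{51}$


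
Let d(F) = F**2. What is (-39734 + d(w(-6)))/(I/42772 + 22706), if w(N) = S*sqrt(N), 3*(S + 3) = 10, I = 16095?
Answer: -137799824/78745713 ≈ -1.7499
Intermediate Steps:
S = 1/3 (S = -3 + (1/3)*10 = -3 + 10/3 = 1/3 ≈ 0.33333)
w(N) = sqrt(N)/3
(-39734 + d(w(-6)))/(I/42772 + 22706) = (-39734 + (sqrt(-6)/3)**2)/(16095/42772 + 22706) = (-39734 + ((I*sqrt(6))/3)**2)/(16095*(1/42772) + 22706) = (-39734 + (I*sqrt(6)/3)**2)/(435/1156 + 22706) = (-39734 - 2/3)/(26248571/1156) = -119204/3*1156/26248571 = -137799824/78745713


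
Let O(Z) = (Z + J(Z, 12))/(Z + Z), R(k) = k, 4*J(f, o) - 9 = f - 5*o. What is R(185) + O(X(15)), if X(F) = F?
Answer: 926/5 ≈ 185.20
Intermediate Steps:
J(f, o) = 9/4 - 5*o/4 + f/4 (J(f, o) = 9/4 + (f - 5*o)/4 = 9/4 + (-5*o/4 + f/4) = 9/4 - 5*o/4 + f/4)
O(Z) = (-51/4 + 5*Z/4)/(2*Z) (O(Z) = (Z + (9/4 - 5/4*12 + Z/4))/(Z + Z) = (Z + (9/4 - 15 + Z/4))/((2*Z)) = (Z + (-51/4 + Z/4))*(1/(2*Z)) = (-51/4 + 5*Z/4)*(1/(2*Z)) = (-51/4 + 5*Z/4)/(2*Z))
R(185) + O(X(15)) = 185 + (⅛)*(-51 + 5*15)/15 = 185 + (⅛)*(1/15)*(-51 + 75) = 185 + (⅛)*(1/15)*24 = 185 + ⅕ = 926/5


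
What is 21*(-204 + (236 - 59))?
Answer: -567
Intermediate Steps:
21*(-204 + (236 - 59)) = 21*(-204 + 177) = 21*(-27) = -567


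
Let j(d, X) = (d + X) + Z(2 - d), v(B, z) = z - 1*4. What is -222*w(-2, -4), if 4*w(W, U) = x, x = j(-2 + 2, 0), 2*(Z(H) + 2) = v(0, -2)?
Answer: 555/2 ≈ 277.50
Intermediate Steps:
v(B, z) = -4 + z (v(B, z) = z - 4 = -4 + z)
Z(H) = -5 (Z(H) = -2 + (-4 - 2)/2 = -2 + (1/2)*(-6) = -2 - 3 = -5)
j(d, X) = -5 + X + d (j(d, X) = (d + X) - 5 = (X + d) - 5 = -5 + X + d)
x = -5 (x = -5 + 0 + (-2 + 2) = -5 + 0 + 0 = -5)
w(W, U) = -5/4 (w(W, U) = (1/4)*(-5) = -5/4)
-222*w(-2, -4) = -222*(-5/4) = 555/2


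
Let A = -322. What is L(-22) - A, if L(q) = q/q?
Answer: 323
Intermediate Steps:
L(q) = 1
L(-22) - A = 1 - 1*(-322) = 1 + 322 = 323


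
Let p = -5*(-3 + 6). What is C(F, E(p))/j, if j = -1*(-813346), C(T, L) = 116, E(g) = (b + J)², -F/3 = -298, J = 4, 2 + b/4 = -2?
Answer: 58/406673 ≈ 0.00014262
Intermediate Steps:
b = -16 (b = -8 + 4*(-2) = -8 - 8 = -16)
p = -15 (p = -5*3 = -15)
F = 894 (F = -3*(-298) = 894)
E(g) = 144 (E(g) = (-16 + 4)² = (-12)² = 144)
j = 813346
C(F, E(p))/j = 116/813346 = 116*(1/813346) = 58/406673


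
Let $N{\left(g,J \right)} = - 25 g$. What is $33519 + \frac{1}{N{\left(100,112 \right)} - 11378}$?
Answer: $\frac{465176681}{13878} \approx 33519.0$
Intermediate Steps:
$33519 + \frac{1}{N{\left(100,112 \right)} - 11378} = 33519 + \frac{1}{\left(-25\right) 100 - 11378} = 33519 + \frac{1}{-2500 - 11378} = 33519 + \frac{1}{-13878} = 33519 - \frac{1}{13878} = \frac{465176681}{13878}$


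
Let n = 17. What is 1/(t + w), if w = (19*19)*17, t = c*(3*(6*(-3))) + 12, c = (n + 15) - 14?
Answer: 1/5177 ≈ 0.00019316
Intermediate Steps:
c = 18 (c = (17 + 15) - 14 = 32 - 14 = 18)
t = -960 (t = 18*(3*(6*(-3))) + 12 = 18*(3*(-18)) + 12 = 18*(-54) + 12 = -972 + 12 = -960)
w = 6137 (w = 361*17 = 6137)
1/(t + w) = 1/(-960 + 6137) = 1/5177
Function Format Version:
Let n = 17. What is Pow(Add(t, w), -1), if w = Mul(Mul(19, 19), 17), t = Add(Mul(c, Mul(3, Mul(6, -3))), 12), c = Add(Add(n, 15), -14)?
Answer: Rational(1, 5177) ≈ 0.00019316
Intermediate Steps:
c = 18 (c = Add(Add(17, 15), -14) = Add(32, -14) = 18)
t = -960 (t = Add(Mul(18, Mul(3, Mul(6, -3))), 12) = Add(Mul(18, Mul(3, -18)), 12) = Add(Mul(18, -54), 12) = Add(-972, 12) = -960)
w = 6137 (w = Mul(361, 17) = 6137)
Pow(Add(t, w), -1) = Pow(Add(-960, 6137), -1) = Pow(5177, -1) = Rational(1, 5177)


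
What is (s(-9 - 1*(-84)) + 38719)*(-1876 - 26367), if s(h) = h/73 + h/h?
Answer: -79832652305/73 ≈ -1.0936e+9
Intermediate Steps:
s(h) = 1 + h/73 (s(h) = h*(1/73) + 1 = h/73 + 1 = 1 + h/73)
(s(-9 - 1*(-84)) + 38719)*(-1876 - 26367) = ((1 + (-9 - 1*(-84))/73) + 38719)*(-1876 - 26367) = ((1 + (-9 + 84)/73) + 38719)*(-28243) = ((1 + (1/73)*75) + 38719)*(-28243) = ((1 + 75/73) + 38719)*(-28243) = (148/73 + 38719)*(-28243) = (2826635/73)*(-28243) = -79832652305/73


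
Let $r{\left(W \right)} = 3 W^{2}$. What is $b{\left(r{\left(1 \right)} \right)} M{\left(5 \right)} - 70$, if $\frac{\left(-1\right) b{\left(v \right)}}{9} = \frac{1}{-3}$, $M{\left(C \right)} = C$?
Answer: $-55$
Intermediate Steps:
$b{\left(v \right)} = 3$ ($b{\left(v \right)} = - \frac{9}{-3} = \left(-9\right) \left(- \frac{1}{3}\right) = 3$)
$b{\left(r{\left(1 \right)} \right)} M{\left(5 \right)} - 70 = 3 \cdot 5 - 70 = 15 - 70 = -55$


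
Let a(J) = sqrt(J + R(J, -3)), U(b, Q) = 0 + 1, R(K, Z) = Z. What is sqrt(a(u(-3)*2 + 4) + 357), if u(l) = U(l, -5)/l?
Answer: sqrt(3213 + 3*sqrt(3))/3 ≈ 18.910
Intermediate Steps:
U(b, Q) = 1
u(l) = 1/l
a(J) = sqrt(-3 + J) (a(J) = sqrt(J - 3) = sqrt(-3 + J))
sqrt(a(u(-3)*2 + 4) + 357) = sqrt(sqrt(-3 + (2/(-3) + 4)) + 357) = sqrt(sqrt(-3 + (-1/3*2 + 4)) + 357) = sqrt(sqrt(-3 + (-2/3 + 4)) + 357) = sqrt(sqrt(-3 + 10/3) + 357) = sqrt(sqrt(1/3) + 357) = sqrt(sqrt(3)/3 + 357) = sqrt(357 + sqrt(3)/3)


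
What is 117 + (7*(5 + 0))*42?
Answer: 1587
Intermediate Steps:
117 + (7*(5 + 0))*42 = 117 + (7*5)*42 = 117 + 35*42 = 117 + 1470 = 1587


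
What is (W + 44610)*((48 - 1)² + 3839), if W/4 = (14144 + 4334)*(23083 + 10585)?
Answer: 15050531619648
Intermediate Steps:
W = 2488469216 (W = 4*((14144 + 4334)*(23083 + 10585)) = 4*(18478*33668) = 4*622117304 = 2488469216)
(W + 44610)*((48 - 1)² + 3839) = (2488469216 + 44610)*((48 - 1)² + 3839) = 2488513826*(47² + 3839) = 2488513826*(2209 + 3839) = 2488513826*6048 = 15050531619648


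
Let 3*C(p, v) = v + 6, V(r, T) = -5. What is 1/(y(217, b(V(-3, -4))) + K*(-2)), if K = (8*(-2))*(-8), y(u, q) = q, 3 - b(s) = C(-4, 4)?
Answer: -3/769 ≈ -0.0039012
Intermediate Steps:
C(p, v) = 2 + v/3 (C(p, v) = (v + 6)/3 = (6 + v)/3 = 2 + v/3)
b(s) = -1/3 (b(s) = 3 - (2 + (1/3)*4) = 3 - (2 + 4/3) = 3 - 1*10/3 = 3 - 10/3 = -1/3)
K = 128 (K = -16*(-8) = 128)
1/(y(217, b(V(-3, -4))) + K*(-2)) = 1/(-1/3 + 128*(-2)) = 1/(-1/3 - 256) = 1/(-769/3) = -3/769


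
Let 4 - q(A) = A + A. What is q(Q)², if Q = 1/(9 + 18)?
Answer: 11236/729 ≈ 15.413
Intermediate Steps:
Q = 1/27 ≈ 0.037037
q(A) = 4 - 2*A (q(A) = 4 - (A + A) = 4 - 2*A)
q(Q)² = (4 - 2*1/27)² = (4 - 2/27)² = (106/27)² = 11236/729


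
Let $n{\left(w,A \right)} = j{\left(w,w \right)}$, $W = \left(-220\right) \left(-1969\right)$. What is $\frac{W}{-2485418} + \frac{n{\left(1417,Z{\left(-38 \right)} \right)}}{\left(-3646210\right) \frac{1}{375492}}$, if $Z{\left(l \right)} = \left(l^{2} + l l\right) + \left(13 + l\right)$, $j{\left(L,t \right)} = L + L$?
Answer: $- \frac{661605733164226}{2265588991445} \approx -292.02$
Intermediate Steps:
$j{\left(L,t \right)} = 2 L$
$Z{\left(l \right)} = 13 + l + 2 l^{2}$ ($Z{\left(l \right)} = \left(l^{2} + l^{2}\right) + \left(13 + l\right) = 2 l^{2} + \left(13 + l\right) = 13 + l + 2 l^{2}$)
$W = 433180$
$n{\left(w,A \right)} = 2 w$
$\frac{W}{-2485418} + \frac{n{\left(1417,Z{\left(-38 \right)} \right)}}{\left(-3646210\right) \frac{1}{375492}} = \frac{433180}{-2485418} + \frac{2 \cdot 1417}{\left(-3646210\right) \frac{1}{375492}} = 433180 \left(- \frac{1}{2485418}\right) + \frac{2834}{\left(-3646210\right) \frac{1}{375492}} = - \frac{216590}{1242709} + \frac{2834}{- \frac{1823105}{187746}} = - \frac{216590}{1242709} + 2834 \left(- \frac{187746}{1823105}\right) = - \frac{216590}{1242709} - \frac{532072164}{1823105} = - \frac{661605733164226}{2265588991445}$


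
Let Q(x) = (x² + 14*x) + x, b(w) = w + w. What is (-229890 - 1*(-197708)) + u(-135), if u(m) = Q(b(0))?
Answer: -32182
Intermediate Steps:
b(w) = 2*w
Q(x) = x² + 15*x
u(m) = 0 (u(m) = (2*0)*(15 + 2*0) = 0*(15 + 0) = 0*15 = 0)
(-229890 - 1*(-197708)) + u(-135) = (-229890 - 1*(-197708)) + 0 = (-229890 + 197708) + 0 = -32182 + 0 = -32182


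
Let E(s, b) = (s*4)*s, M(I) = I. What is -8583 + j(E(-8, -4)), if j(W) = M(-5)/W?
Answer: -2197253/256 ≈ -8583.0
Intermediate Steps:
E(s, b) = 4*s² (E(s, b) = (4*s)*s = 4*s²)
j(W) = -5/W
-8583 + j(E(-8, -4)) = -8583 - 5/(4*(-8)²) = -8583 - 5/(4*64) = -8583 - 5/256 = -2197253/256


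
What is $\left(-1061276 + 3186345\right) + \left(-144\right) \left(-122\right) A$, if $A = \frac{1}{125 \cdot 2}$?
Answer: $\frac{265642409}{125} \approx 2.1251 \cdot 10^{6}$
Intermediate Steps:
$A = \frac{1}{250}$ ($A = \frac{1}{125} \cdot \frac{1}{2} = \frac{1}{250} \approx 0.004$)
$\left(-1061276 + 3186345\right) + \left(-144\right) \left(-122\right) A = \left(-1061276 + 3186345\right) + \left(-144\right) \left(-122\right) \frac{1}{250} = 2125069 + 17568 \cdot \frac{1}{250} = 2125069 + \frac{8784}{125} = \frac{265642409}{125}$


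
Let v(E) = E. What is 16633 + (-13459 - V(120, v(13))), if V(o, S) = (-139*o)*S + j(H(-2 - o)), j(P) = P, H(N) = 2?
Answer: 220012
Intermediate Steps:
V(o, S) = 2 - 139*S*o (V(o, S) = (-139*o)*S + 2 = -139*S*o + 2 = 2 - 139*S*o)
16633 + (-13459 - V(120, v(13))) = 16633 + (-13459 - (2 - 139*13*120)) = 16633 + (-13459 - (2 - 216840)) = 16633 + (-13459 - 1*(-216838)) = 16633 + (-13459 + 216838) = 16633 + 203379 = 220012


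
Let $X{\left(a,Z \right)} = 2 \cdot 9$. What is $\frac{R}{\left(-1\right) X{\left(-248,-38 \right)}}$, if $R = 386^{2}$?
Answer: $- \frac{74498}{9} \approx -8277.6$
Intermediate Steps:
$X{\left(a,Z \right)} = 18$
$R = 148996$
$\frac{R}{\left(-1\right) X{\left(-248,-38 \right)}} = \frac{148996}{\left(-1\right) 18} = \frac{148996}{-18} = 148996 \left(- \frac{1}{18}\right) = - \frac{74498}{9}$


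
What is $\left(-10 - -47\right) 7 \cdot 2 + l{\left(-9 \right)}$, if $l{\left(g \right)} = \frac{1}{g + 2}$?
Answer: $\frac{3625}{7} \approx 517.86$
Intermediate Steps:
$l{\left(g \right)} = \frac{1}{2 + g}$
$\left(-10 - -47\right) 7 \cdot 2 + l{\left(-9 \right)} = \left(-10 - -47\right) 7 \cdot 2 + \frac{1}{2 - 9} = \left(-10 + 47\right) 14 + \frac{1}{-7} = 37 \cdot 14 - \frac{1}{7} = 518 - \frac{1}{7} = \frac{3625}{7}$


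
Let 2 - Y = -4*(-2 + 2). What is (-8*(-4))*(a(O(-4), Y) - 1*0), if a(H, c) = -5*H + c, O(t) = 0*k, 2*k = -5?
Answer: 64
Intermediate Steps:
k = -5/2 (k = (1/2)*(-5) = -5/2 ≈ -2.5000)
O(t) = 0 (O(t) = 0*(-5/2) = 0)
Y = 2 (Y = 2 - (-4)*(-2 + 2) = 2 - (-4)*0 = 2 - 1*0 = 2 + 0 = 2)
a(H, c) = c - 5*H
(-8*(-4))*(a(O(-4), Y) - 1*0) = (-8*(-4))*((2 - 5*0) - 1*0) = 32*((2 + 0) + 0) = 32*(2 + 0) = 32*2 = 64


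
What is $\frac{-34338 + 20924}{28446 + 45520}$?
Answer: $- \frac{6707}{36983} \approx -0.18135$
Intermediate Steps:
$\frac{-34338 + 20924}{28446 + 45520} = - \frac{13414}{73966} = \left(-13414\right) \frac{1}{73966} = - \frac{6707}{36983}$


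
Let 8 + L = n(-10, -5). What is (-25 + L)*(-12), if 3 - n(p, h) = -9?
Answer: 252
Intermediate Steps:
n(p, h) = 12 (n(p, h) = 3 - 1*(-9) = 3 + 9 = 12)
L = 4 (L = -8 + 12 = 4)
(-25 + L)*(-12) = (-25 + 4)*(-12) = -21*(-12) = 252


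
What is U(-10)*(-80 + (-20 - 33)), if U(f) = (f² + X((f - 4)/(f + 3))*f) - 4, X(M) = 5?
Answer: -6118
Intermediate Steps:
U(f) = -4 + f² + 5*f (U(f) = (f² + 5*f) - 4 = -4 + f² + 5*f)
U(-10)*(-80 + (-20 - 33)) = (-4 + (-10)² + 5*(-10))*(-80 + (-20 - 33)) = (-4 + 100 - 50)*(-80 - 53) = 46*(-133) = -6118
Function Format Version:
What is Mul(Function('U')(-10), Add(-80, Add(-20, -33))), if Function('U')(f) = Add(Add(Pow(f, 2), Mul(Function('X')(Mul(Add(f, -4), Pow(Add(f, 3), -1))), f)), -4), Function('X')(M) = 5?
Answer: -6118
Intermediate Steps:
Function('U')(f) = Add(-4, Pow(f, 2), Mul(5, f)) (Function('U')(f) = Add(Add(Pow(f, 2), Mul(5, f)), -4) = Add(-4, Pow(f, 2), Mul(5, f)))
Mul(Function('U')(-10), Add(-80, Add(-20, -33))) = Mul(Add(-4, Pow(-10, 2), Mul(5, -10)), Add(-80, Add(-20, -33))) = Mul(Add(-4, 100, -50), Add(-80, -53)) = Mul(46, -133) = -6118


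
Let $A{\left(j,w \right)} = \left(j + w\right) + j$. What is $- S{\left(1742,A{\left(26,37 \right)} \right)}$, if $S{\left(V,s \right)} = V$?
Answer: $-1742$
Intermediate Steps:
$A{\left(j,w \right)} = w + 2 j$
$- S{\left(1742,A{\left(26,37 \right)} \right)} = \left(-1\right) 1742 = -1742$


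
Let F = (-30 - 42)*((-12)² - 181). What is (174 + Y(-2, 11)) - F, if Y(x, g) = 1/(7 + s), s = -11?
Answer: -9961/4 ≈ -2490.3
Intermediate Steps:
Y(x, g) = -¼ (Y(x, g) = 1/(7 - 11) = 1/(-4) = -¼)
F = 2664 (F = -72*(144 - 181) = -72*(-37) = 2664)
(174 + Y(-2, 11)) - F = (174 - ¼) - 1*2664 = 695/4 - 2664 = -9961/4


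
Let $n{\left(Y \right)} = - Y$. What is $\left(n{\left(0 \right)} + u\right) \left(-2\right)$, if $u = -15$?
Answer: $30$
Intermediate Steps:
$\left(n{\left(0 \right)} + u\right) \left(-2\right) = \left(\left(-1\right) 0 - 15\right) \left(-2\right) = \left(0 - 15\right) \left(-2\right) = \left(-15\right) \left(-2\right) = 30$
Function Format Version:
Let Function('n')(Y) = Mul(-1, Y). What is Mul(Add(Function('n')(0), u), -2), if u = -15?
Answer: 30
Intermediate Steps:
Mul(Add(Function('n')(0), u), -2) = Mul(Add(Mul(-1, 0), -15), -2) = Mul(Add(0, -15), -2) = Mul(-15, -2) = 30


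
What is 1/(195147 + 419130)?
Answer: 1/614277 ≈ 1.6279e-6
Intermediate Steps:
1/(195147 + 419130) = 1/614277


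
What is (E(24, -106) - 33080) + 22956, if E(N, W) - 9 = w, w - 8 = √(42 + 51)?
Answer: -10107 + √93 ≈ -10097.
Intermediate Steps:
w = 8 + √93 (w = 8 + √(42 + 51) = 8 + √93 ≈ 17.644)
E(N, W) = 17 + √93 (E(N, W) = 9 + (8 + √93) = 17 + √93)
(E(24, -106) - 33080) + 22956 = ((17 + √93) - 33080) + 22956 = (-33063 + √93) + 22956 = -10107 + √93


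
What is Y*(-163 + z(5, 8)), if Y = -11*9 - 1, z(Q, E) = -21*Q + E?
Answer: 26000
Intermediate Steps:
z(Q, E) = E - 21*Q
Y = -100 (Y = -99 - 1 = -100)
Y*(-163 + z(5, 8)) = -100*(-163 + (8 - 21*5)) = -100*(-163 + (8 - 105)) = -100*(-163 - 97) = -100*(-260) = 26000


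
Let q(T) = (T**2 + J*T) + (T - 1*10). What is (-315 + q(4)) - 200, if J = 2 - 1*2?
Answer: -505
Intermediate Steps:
J = 0 (J = 2 - 2 = 0)
q(T) = -10 + T + T**2 (q(T) = (T**2 + 0*T) + (T - 1*10) = (T**2 + 0) + (T - 10) = T**2 + (-10 + T) = -10 + T + T**2)
(-315 + q(4)) - 200 = (-315 + (-10 + 4 + 4**2)) - 200 = (-315 + (-10 + 4 + 16)) - 200 = (-315 + 10) - 200 = -305 - 200 = -505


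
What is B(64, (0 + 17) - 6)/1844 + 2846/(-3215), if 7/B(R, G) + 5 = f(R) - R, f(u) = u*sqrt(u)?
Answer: -2324852127/2626307780 ≈ -0.88522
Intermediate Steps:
f(u) = u**(3/2)
B(R, G) = 7/(-5 + R**(3/2) - R) (B(R, G) = 7/(-5 + (R**(3/2) - R)) = 7/(-5 + R**(3/2) - R))
B(64, (0 + 17) - 6)/1844 + 2846/(-3215) = -7/(5 + 64 - 64**(3/2))/1844 + 2846/(-3215) = -7/(5 + 64 - 1*512)*(1/1844) + 2846*(-1/3215) = -7/(5 + 64 - 512)*(1/1844) - 2846/3215 = -7/(-443)*(1/1844) - 2846/3215 = -7*(-1/443)*(1/1844) - 2846/3215 = (7/443)*(1/1844) - 2846/3215 = 7/816892 - 2846/3215 = -2324852127/2626307780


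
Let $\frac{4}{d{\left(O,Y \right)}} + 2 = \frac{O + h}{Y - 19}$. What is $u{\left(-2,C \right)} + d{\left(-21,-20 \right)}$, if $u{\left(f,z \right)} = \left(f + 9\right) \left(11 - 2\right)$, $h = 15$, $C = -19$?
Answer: $\frac{365}{6} \approx 60.833$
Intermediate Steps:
$u{\left(f,z \right)} = 81 + 9 f$ ($u{\left(f,z \right)} = \left(9 + f\right) 9 = 81 + 9 f$)
$d{\left(O,Y \right)} = \frac{4}{-2 + \frac{15 + O}{-19 + Y}}$ ($d{\left(O,Y \right)} = \frac{4}{-2 + \frac{O + 15}{Y - 19}} = \frac{4}{-2 + \frac{15 + O}{-19 + Y}}$)
$u{\left(-2,C \right)} + d{\left(-21,-20 \right)} = \left(81 + 9 \left(-2\right)\right) + \frac{4 \left(-19 - 20\right)}{53 - 21 - -40} = \left(81 - 18\right) + 4 \frac{1}{53 - 21 + 40} \left(-39\right) = 63 + 4 \cdot \frac{1}{72} \left(-39\right) = 63 - \frac{13}{6} = \frac{365}{6}$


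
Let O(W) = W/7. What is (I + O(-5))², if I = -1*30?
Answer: 46225/49 ≈ 943.37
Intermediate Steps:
O(W) = W/7 (O(W) = W*(⅐) = W/7)
I = -30
(I + O(-5))² = (-30 + (⅐)*(-5))² = (-30 - 5/7)² = (-215/7)² = 46225/49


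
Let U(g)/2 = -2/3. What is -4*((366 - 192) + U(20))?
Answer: -2072/3 ≈ -690.67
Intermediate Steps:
U(g) = -4/3 (U(g) = 2*(-2/3) = 2*(-2*⅓) = 2*(-⅔) = -4/3)
-4*((366 - 192) + U(20)) = -4*((366 - 192) - 4/3) = -4*(174 - 4/3) = -4*518/3 = -2072/3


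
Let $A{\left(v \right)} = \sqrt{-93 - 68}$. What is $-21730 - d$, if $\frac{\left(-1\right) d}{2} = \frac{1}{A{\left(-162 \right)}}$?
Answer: $-21730 - \frac{2 i \sqrt{161}}{161} \approx -21730.0 - 0.15762 i$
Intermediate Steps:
$A{\left(v \right)} = i \sqrt{161}$ ($A{\left(v \right)} = \sqrt{-161} = i \sqrt{161}$)
$d = \frac{2 i \sqrt{161}}{161}$ ($d = - \frac{2}{i \sqrt{161}} = - 2 \left(- \frac{i \sqrt{161}}{161}\right) = \frac{2 i \sqrt{161}}{161} \approx 0.15762 i$)
$-21730 - d = -21730 - \frac{2 i \sqrt{161}}{161}$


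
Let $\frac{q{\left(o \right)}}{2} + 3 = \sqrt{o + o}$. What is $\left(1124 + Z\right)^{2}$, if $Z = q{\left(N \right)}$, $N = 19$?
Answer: $1250076 + 4472 \sqrt{38} \approx 1.2776 \cdot 10^{6}$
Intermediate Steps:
$q{\left(o \right)} = -6 + 2 \sqrt{2} \sqrt{o}$ ($q{\left(o \right)} = -6 + 2 \sqrt{o + o} = -6 + 2 \sqrt{2 o} = -6 + 2 \sqrt{2} \sqrt{o}$)
$Z = -6 + 2 \sqrt{38}$ ($Z = -6 + 2 \sqrt{2} \sqrt{19} = -6 + 2 \sqrt{38} \approx 6.3288$)
$\left(1124 + Z\right)^{2} = \left(1124 - \left(6 - 2 \sqrt{38}\right)\right)^{2} = \left(1118 + 2 \sqrt{38}\right)^{2}$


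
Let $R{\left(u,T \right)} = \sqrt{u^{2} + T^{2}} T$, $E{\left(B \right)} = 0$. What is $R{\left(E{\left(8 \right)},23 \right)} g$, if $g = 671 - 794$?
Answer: $-65067$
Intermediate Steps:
$R{\left(u,T \right)} = T \sqrt{T^{2} + u^{2}}$ ($R{\left(u,T \right)} = \sqrt{T^{2} + u^{2}} T = T \sqrt{T^{2} + u^{2}}$)
$g = -123$
$R{\left(E{\left(8 \right)},23 \right)} g = 23 \sqrt{23^{2} + 0^{2}} \left(-123\right) = 23 \sqrt{529 + 0} \left(-123\right) = 23 \sqrt{529} \left(-123\right) = 23 \cdot 23 \left(-123\right) = 529 \left(-123\right) = -65067$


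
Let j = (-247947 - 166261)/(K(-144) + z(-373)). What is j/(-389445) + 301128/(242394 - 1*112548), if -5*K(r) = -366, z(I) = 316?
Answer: 3808029555100/1640084761077 ≈ 2.3218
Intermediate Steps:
K(r) = 366/5 (K(r) = -⅕*(-366) = 366/5)
j = -1035520/973 (j = (-247947 - 166261)/(366/5 + 316) = -414208/1946/5 = -414208*5/1946 = -1035520/973 ≈ -1064.3)
j/(-389445) + 301128/(242394 - 1*112548) = -1035520/973/(-389445) + 301128/(242394 - 1*112548) = -1035520/973*(-1/389445) + 301128/(242394 - 112548) = 207104/75785997 + 301128/129846 = 207104/75785997 + 301128*(1/129846) = 207104/75785997 + 50188/21641 = 3808029555100/1640084761077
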